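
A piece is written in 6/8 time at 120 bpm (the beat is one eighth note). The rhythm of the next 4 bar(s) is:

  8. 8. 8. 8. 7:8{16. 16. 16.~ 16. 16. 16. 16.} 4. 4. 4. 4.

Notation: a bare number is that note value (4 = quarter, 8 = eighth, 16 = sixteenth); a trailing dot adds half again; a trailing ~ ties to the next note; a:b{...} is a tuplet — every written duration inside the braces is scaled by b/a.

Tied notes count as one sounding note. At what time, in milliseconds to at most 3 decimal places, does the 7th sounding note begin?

1. 0.0ms @ 0 + 750.0ms (3/2)
2. 750.0ms @ 3/2 + 750.0ms (3/2)
3. 1500.0ms @ 3 + 750.0ms (3/2)
4. 2250.0ms @ 9/2 + 750.0ms (3/2)
5. 3000.0ms @ 6 + 428.571ms (6/7)
6. 3428.571ms @ 48/7 + 428.571ms (6/7)
7. 3857.143ms @ 54/7 + 857.143ms (12/7)
8. 4714.286ms @ 66/7 + 428.571ms (6/7)
9. 5142.857ms @ 72/7 + 428.571ms (6/7)
10. 5571.429ms @ 78/7 + 428.571ms (6/7)
11. 6000.0ms @ 12 + 1500.0ms (3)
12. 7500.0ms @ 15 + 1500.0ms (3)
13. 9000.0ms @ 18 + 1500.0ms (3)
14. 10500.0ms @ 21 + 1500.0ms (3)

note 7 onset = 54/7b = 3857.143ms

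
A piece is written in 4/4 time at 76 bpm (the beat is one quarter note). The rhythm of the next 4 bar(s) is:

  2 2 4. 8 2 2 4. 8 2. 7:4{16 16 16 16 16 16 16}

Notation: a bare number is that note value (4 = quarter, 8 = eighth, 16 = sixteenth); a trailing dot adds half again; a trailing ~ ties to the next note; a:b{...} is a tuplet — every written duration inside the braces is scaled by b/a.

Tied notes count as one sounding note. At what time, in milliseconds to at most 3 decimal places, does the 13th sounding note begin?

1. 0.0ms @ 0 + 1578.947ms (2)
2. 1578.947ms @ 2 + 1578.947ms (2)
3. 3157.895ms @ 4 + 1184.211ms (3/2)
4. 4342.105ms @ 11/2 + 394.737ms (1/2)
5. 4736.842ms @ 6 + 1578.947ms (2)
6. 6315.789ms @ 8 + 1578.947ms (2)
7. 7894.737ms @ 10 + 1184.211ms (3/2)
8. 9078.947ms @ 23/2 + 394.737ms (1/2)
9. 9473.684ms @ 12 + 2368.421ms (3)
10. 11842.105ms @ 15 + 112.782ms (1/7)
11. 11954.887ms @ 106/7 + 112.782ms (1/7)
12. 12067.669ms @ 107/7 + 112.782ms (1/7)
13. 12180.451ms @ 108/7 + 112.782ms (1/7)
14. 12293.233ms @ 109/7 + 112.782ms (1/7)
15. 12406.015ms @ 110/7 + 112.782ms (1/7)
16. 12518.797ms @ 111/7 + 112.782ms (1/7)

note 13 onset = 108/7b = 12180.451ms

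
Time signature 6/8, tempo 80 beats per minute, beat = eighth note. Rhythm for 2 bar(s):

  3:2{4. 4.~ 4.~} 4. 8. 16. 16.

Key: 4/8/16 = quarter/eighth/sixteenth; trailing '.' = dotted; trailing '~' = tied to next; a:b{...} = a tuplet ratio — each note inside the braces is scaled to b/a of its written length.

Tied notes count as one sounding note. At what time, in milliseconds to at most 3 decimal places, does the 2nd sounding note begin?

1. 0.0ms @ 0 + 1500.0ms (2)
2. 1500.0ms @ 2 + 5250.0ms (7)
3. 6750.0ms @ 9 + 1125.0ms (3/2)
4. 7875.0ms @ 21/2 + 562.5ms (3/4)
5. 8437.5ms @ 45/4 + 562.5ms (3/4)

note 2 onset = 2b = 1500.0ms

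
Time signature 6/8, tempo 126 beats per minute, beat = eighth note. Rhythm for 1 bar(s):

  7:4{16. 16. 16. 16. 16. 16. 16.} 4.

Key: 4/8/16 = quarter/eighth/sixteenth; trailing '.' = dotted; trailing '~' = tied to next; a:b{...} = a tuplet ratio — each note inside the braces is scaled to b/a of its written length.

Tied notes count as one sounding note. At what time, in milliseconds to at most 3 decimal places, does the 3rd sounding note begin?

1. 0.0ms @ 0 + 204.082ms (3/7)
2. 204.082ms @ 3/7 + 204.082ms (3/7)
3. 408.163ms @ 6/7 + 204.082ms (3/7)
4. 612.245ms @ 9/7 + 204.082ms (3/7)
5. 816.327ms @ 12/7 + 204.082ms (3/7)
6. 1020.408ms @ 15/7 + 204.082ms (3/7)
7. 1224.49ms @ 18/7 + 204.082ms (3/7)
8. 1428.571ms @ 3 + 1428.571ms (3)

note 3 onset = 6/7b = 408.163ms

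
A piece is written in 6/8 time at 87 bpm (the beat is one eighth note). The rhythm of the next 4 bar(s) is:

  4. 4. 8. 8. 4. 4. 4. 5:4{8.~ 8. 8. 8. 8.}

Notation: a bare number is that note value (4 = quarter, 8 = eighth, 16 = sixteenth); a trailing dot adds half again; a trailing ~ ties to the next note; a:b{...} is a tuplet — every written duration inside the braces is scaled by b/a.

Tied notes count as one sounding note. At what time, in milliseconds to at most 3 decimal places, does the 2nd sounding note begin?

1. 0.0ms @ 0 + 2068.966ms (3)
2. 2068.966ms @ 3 + 2068.966ms (3)
3. 4137.931ms @ 6 + 1034.483ms (3/2)
4. 5172.414ms @ 15/2 + 1034.483ms (3/2)
5. 6206.897ms @ 9 + 2068.966ms (3)
6. 8275.862ms @ 12 + 2068.966ms (3)
7. 10344.828ms @ 15 + 2068.966ms (3)
8. 12413.793ms @ 18 + 1655.172ms (12/5)
9. 14068.966ms @ 102/5 + 827.586ms (6/5)
10. 14896.552ms @ 108/5 + 827.586ms (6/5)
11. 15724.138ms @ 114/5 + 827.586ms (6/5)

note 2 onset = 3b = 2068.966ms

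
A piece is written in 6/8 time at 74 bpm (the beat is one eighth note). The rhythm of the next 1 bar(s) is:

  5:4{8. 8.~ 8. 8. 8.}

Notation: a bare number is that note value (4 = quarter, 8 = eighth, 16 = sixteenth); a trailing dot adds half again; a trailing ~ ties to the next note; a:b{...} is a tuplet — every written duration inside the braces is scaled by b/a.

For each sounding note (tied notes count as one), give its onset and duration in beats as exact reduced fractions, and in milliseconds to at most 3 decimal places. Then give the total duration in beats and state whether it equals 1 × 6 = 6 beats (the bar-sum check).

1) 0.0ms=0b +972.973ms=6/5b
2) 972.973ms=6/5b +1945.946ms=12/5b
3) 2918.919ms=18/5b +972.973ms=6/5b
4) 3891.892ms=24/5b +972.973ms=6/5b
Σ=6b of 6 (74bpm 6/8) — PASS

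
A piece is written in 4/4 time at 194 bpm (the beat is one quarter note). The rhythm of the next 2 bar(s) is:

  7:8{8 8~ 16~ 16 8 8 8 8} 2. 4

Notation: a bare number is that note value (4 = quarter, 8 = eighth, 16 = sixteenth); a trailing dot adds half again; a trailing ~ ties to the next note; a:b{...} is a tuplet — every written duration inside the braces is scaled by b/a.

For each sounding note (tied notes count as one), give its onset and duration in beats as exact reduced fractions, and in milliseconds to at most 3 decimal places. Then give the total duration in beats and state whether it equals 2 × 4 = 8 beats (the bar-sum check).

1) 0.0ms=0b +176.73ms=4/7b
2) 176.73ms=4/7b +353.461ms=8/7b
3) 530.191ms=12/7b +176.73ms=4/7b
4) 706.922ms=16/7b +176.73ms=4/7b
5) 883.652ms=20/7b +176.73ms=4/7b
6) 1060.383ms=24/7b +176.73ms=4/7b
7) 1237.113ms=4b +927.835ms=3b
8) 2164.948ms=7b +309.278ms=1b
Σ=8b of 8 (194bpm 4/4) — PASS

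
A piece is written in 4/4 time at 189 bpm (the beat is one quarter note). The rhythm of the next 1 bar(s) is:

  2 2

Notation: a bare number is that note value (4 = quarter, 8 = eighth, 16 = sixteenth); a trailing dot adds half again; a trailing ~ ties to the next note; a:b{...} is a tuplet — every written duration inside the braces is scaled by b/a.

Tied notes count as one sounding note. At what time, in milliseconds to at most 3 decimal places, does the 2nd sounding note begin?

1. 0.0ms @ 0 + 634.921ms (2)
2. 634.921ms @ 2 + 634.921ms (2)

note 2 onset = 2b = 634.921ms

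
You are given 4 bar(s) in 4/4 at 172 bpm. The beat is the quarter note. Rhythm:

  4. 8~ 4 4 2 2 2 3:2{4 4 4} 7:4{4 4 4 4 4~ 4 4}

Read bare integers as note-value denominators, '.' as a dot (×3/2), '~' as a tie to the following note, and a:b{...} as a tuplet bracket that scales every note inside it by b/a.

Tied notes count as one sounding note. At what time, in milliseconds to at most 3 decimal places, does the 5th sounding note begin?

1. 0.0ms @ 0 + 523.256ms (3/2)
2. 523.256ms @ 3/2 + 523.256ms (3/2)
3. 1046.512ms @ 3 + 348.837ms (1)
4. 1395.349ms @ 4 + 697.674ms (2)
5. 2093.023ms @ 6 + 697.674ms (2)
6. 2790.698ms @ 8 + 697.674ms (2)
7. 3488.372ms @ 10 + 232.558ms (2/3)
8. 3720.93ms @ 32/3 + 232.558ms (2/3)
9. 3953.488ms @ 34/3 + 232.558ms (2/3)
10. 4186.047ms @ 12 + 199.336ms (4/7)
11. 4385.382ms @ 88/7 + 199.336ms (4/7)
12. 4584.718ms @ 92/7 + 199.336ms (4/7)
13. 4784.053ms @ 96/7 + 199.336ms (4/7)
14. 4983.389ms @ 100/7 + 398.671ms (8/7)
15. 5382.06ms @ 108/7 + 199.336ms (4/7)

note 5 onset = 6b = 2093.023ms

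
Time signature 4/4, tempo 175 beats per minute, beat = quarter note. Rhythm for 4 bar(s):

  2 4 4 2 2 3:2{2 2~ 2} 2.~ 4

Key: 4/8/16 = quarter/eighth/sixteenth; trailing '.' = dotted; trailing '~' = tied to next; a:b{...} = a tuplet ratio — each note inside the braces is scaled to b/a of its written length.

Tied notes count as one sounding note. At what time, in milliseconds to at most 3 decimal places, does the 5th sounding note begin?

1. 0.0ms @ 0 + 685.714ms (2)
2. 685.714ms @ 2 + 342.857ms (1)
3. 1028.571ms @ 3 + 342.857ms (1)
4. 1371.429ms @ 4 + 685.714ms (2)
5. 2057.143ms @ 6 + 685.714ms (2)
6. 2742.857ms @ 8 + 457.143ms (4/3)
7. 3200.0ms @ 28/3 + 914.286ms (8/3)
8. 4114.286ms @ 12 + 1371.429ms (4)

note 5 onset = 6b = 2057.143ms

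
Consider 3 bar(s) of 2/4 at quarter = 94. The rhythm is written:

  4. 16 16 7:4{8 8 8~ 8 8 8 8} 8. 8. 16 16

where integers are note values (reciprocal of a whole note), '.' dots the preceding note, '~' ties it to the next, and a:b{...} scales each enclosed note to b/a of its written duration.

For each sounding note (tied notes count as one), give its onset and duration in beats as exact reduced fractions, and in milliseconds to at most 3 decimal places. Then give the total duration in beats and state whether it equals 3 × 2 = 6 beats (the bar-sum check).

1) 0.0ms=0b +957.447ms=3/2b
2) 957.447ms=3/2b +159.574ms=1/4b
3) 1117.021ms=7/4b +159.574ms=1/4b
4) 1276.596ms=2b +182.371ms=2/7b
5) 1458.967ms=16/7b +182.371ms=2/7b
6) 1641.337ms=18/7b +364.742ms=4/7b
7) 2006.079ms=22/7b +182.371ms=2/7b
8) 2188.45ms=24/7b +182.371ms=2/7b
9) 2370.821ms=26/7b +182.371ms=2/7b
10) 2553.191ms=4b +478.723ms=3/4b
11) 3031.915ms=19/4b +478.723ms=3/4b
12) 3510.638ms=11/2b +159.574ms=1/4b
13) 3670.213ms=23/4b +159.574ms=1/4b
Σ=6b of 6 (94bpm 2/4) — PASS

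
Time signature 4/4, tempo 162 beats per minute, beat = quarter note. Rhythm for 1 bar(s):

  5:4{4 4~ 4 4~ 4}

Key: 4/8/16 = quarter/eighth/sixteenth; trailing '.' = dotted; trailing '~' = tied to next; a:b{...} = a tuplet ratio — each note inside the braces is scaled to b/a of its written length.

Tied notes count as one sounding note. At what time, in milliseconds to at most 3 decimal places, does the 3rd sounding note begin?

note 3 onset = 12/5b = 888.889ms

1. 0.0ms @ 0 + 296.296ms (4/5)
2. 296.296ms @ 4/5 + 592.593ms (8/5)
3. 888.889ms @ 12/5 + 592.593ms (8/5)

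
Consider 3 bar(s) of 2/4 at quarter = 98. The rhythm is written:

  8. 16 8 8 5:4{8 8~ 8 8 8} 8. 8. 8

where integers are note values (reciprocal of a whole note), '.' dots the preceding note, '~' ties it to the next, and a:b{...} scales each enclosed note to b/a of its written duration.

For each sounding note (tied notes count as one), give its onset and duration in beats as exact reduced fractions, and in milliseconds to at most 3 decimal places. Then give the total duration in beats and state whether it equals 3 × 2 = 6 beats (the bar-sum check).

1) 0.0ms=0b +459.184ms=3/4b
2) 459.184ms=3/4b +153.061ms=1/4b
3) 612.245ms=1b +306.122ms=1/2b
4) 918.367ms=3/2b +306.122ms=1/2b
5) 1224.49ms=2b +244.898ms=2/5b
6) 1469.388ms=12/5b +489.796ms=4/5b
7) 1959.184ms=16/5b +244.898ms=2/5b
8) 2204.082ms=18/5b +244.898ms=2/5b
9) 2448.98ms=4b +459.184ms=3/4b
10) 2908.163ms=19/4b +459.184ms=3/4b
11) 3367.347ms=11/2b +306.122ms=1/2b
Σ=6b of 6 (98bpm 2/4) — PASS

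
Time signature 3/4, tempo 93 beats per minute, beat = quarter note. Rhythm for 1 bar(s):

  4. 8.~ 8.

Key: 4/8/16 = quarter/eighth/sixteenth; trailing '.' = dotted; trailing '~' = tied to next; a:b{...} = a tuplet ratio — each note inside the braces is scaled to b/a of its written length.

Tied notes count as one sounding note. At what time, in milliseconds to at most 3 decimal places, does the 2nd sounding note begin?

note 2 onset = 3/2b = 967.742ms

1. 0.0ms @ 0 + 967.742ms (3/2)
2. 967.742ms @ 3/2 + 967.742ms (3/2)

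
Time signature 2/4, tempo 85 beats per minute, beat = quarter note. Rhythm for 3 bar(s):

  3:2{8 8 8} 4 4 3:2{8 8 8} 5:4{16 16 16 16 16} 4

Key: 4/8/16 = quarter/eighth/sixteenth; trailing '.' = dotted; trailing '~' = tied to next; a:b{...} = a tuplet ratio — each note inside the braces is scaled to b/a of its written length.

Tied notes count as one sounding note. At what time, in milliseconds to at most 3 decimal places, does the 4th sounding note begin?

note 4 onset = 1b = 705.882ms

1. 0.0ms @ 0 + 235.294ms (1/3)
2. 235.294ms @ 1/3 + 235.294ms (1/3)
3. 470.588ms @ 2/3 + 235.294ms (1/3)
4. 705.882ms @ 1 + 705.882ms (1)
5. 1411.765ms @ 2 + 705.882ms (1)
6. 2117.647ms @ 3 + 235.294ms (1/3)
7. 2352.941ms @ 10/3 + 235.294ms (1/3)
8. 2588.235ms @ 11/3 + 235.294ms (1/3)
9. 2823.529ms @ 4 + 141.176ms (1/5)
10. 2964.706ms @ 21/5 + 141.176ms (1/5)
11. 3105.882ms @ 22/5 + 141.176ms (1/5)
12. 3247.059ms @ 23/5 + 141.176ms (1/5)
13. 3388.235ms @ 24/5 + 141.176ms (1/5)
14. 3529.412ms @ 5 + 705.882ms (1)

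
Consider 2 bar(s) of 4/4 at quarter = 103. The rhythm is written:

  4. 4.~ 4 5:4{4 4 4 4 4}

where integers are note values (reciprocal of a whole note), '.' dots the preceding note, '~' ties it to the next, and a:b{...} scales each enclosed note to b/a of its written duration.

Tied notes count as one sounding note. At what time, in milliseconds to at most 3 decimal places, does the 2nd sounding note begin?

1. 0.0ms @ 0 + 873.786ms (3/2)
2. 873.786ms @ 3/2 + 1456.311ms (5/2)
3. 2330.097ms @ 4 + 466.019ms (4/5)
4. 2796.117ms @ 24/5 + 466.019ms (4/5)
5. 3262.136ms @ 28/5 + 466.019ms (4/5)
6. 3728.155ms @ 32/5 + 466.019ms (4/5)
7. 4194.175ms @ 36/5 + 466.019ms (4/5)

note 2 onset = 3/2b = 873.786ms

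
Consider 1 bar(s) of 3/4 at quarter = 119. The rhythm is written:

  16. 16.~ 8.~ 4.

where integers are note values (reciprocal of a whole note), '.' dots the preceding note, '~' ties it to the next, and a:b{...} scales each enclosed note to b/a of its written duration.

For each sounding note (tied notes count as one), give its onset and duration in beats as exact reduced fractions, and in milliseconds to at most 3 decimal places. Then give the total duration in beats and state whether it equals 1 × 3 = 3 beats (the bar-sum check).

1) 0.0ms=0b +189.076ms=3/8b
2) 189.076ms=3/8b +1323.529ms=21/8b
Σ=3b of 3 (119bpm 3/4) — PASS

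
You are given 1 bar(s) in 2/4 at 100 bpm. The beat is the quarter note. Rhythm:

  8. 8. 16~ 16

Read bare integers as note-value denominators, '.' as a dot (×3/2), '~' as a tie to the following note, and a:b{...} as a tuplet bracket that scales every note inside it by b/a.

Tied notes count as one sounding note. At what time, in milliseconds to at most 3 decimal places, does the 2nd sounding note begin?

1. 0.0ms @ 0 + 450.0ms (3/4)
2. 450.0ms @ 3/4 + 450.0ms (3/4)
3. 900.0ms @ 3/2 + 300.0ms (1/2)

note 2 onset = 3/4b = 450.0ms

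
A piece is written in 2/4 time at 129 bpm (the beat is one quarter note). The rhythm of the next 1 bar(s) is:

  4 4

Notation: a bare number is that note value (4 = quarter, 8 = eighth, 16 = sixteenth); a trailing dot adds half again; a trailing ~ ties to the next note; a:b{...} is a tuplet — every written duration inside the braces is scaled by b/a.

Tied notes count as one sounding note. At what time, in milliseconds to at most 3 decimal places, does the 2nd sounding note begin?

1. 0.0ms @ 0 + 465.116ms (1)
2. 465.116ms @ 1 + 465.116ms (1)

note 2 onset = 1b = 465.116ms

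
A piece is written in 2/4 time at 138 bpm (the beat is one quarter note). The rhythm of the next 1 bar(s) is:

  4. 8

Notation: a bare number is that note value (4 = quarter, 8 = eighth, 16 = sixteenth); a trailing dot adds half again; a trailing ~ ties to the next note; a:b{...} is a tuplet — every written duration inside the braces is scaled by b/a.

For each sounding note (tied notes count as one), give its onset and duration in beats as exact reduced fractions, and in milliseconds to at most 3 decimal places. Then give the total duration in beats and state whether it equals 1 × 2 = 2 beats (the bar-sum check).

1) 0.0ms=0b +652.174ms=3/2b
2) 652.174ms=3/2b +217.391ms=1/2b
Σ=2b of 2 (138bpm 2/4) — PASS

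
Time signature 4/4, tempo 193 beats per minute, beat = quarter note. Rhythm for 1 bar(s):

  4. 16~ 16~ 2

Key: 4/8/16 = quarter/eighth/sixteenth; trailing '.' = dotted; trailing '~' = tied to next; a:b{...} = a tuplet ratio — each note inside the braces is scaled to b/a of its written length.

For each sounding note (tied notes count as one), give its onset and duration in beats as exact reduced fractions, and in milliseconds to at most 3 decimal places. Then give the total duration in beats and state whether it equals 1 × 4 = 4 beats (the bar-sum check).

1) 0.0ms=0b +466.321ms=3/2b
2) 466.321ms=3/2b +777.202ms=5/2b
Σ=4b of 4 (193bpm 4/4) — PASS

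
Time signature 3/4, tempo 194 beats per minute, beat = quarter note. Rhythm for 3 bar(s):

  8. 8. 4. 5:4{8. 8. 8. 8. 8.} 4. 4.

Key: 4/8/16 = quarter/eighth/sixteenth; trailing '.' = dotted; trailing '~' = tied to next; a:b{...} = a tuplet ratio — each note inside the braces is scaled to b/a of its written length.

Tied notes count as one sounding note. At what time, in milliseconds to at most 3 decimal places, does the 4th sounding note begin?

note 4 onset = 3b = 927.835ms

1. 0.0ms @ 0 + 231.959ms (3/4)
2. 231.959ms @ 3/4 + 231.959ms (3/4)
3. 463.918ms @ 3/2 + 463.918ms (3/2)
4. 927.835ms @ 3 + 185.567ms (3/5)
5. 1113.402ms @ 18/5 + 185.567ms (3/5)
6. 1298.969ms @ 21/5 + 185.567ms (3/5)
7. 1484.536ms @ 24/5 + 185.567ms (3/5)
8. 1670.103ms @ 27/5 + 185.567ms (3/5)
9. 1855.67ms @ 6 + 463.918ms (3/2)
10. 2319.588ms @ 15/2 + 463.918ms (3/2)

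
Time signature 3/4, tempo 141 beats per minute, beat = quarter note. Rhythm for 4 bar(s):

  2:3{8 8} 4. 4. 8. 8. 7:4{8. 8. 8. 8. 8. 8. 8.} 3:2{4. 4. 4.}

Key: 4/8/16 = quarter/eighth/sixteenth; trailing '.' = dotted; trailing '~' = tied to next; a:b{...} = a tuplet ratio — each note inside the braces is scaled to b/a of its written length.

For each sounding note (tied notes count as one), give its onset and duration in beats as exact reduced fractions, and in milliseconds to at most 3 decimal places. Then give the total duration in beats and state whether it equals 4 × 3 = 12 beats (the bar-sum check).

1) 0.0ms=0b +319.149ms=3/4b
2) 319.149ms=3/4b +319.149ms=3/4b
3) 638.298ms=3/2b +638.298ms=3/2b
4) 1276.596ms=3b +638.298ms=3/2b
5) 1914.894ms=9/2b +319.149ms=3/4b
6) 2234.043ms=21/4b +319.149ms=3/4b
7) 2553.191ms=6b +182.371ms=3/7b
8) 2735.562ms=45/7b +182.371ms=3/7b
9) 2917.933ms=48/7b +182.371ms=3/7b
10) 3100.304ms=51/7b +182.371ms=3/7b
11) 3282.675ms=54/7b +182.371ms=3/7b
12) 3465.046ms=57/7b +182.371ms=3/7b
13) 3647.416ms=60/7b +182.371ms=3/7b
14) 3829.787ms=9b +425.532ms=1b
15) 4255.319ms=10b +425.532ms=1b
16) 4680.851ms=11b +425.532ms=1b
Σ=12b of 12 (141bpm 3/4) — PASS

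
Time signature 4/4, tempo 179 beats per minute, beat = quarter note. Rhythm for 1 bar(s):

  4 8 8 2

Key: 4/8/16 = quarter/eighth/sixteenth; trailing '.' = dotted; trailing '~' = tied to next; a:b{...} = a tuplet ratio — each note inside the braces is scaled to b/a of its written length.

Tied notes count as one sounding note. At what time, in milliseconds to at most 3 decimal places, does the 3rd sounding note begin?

note 3 onset = 3/2b = 502.793ms

1. 0.0ms @ 0 + 335.196ms (1)
2. 335.196ms @ 1 + 167.598ms (1/2)
3. 502.793ms @ 3/2 + 167.598ms (1/2)
4. 670.391ms @ 2 + 670.391ms (2)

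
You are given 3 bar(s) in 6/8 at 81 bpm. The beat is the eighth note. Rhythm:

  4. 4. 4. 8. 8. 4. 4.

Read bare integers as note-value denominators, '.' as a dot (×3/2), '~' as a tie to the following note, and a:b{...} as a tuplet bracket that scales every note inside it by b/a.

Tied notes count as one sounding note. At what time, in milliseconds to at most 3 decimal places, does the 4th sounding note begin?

note 4 onset = 9b = 6666.667ms

1. 0.0ms @ 0 + 2222.222ms (3)
2. 2222.222ms @ 3 + 2222.222ms (3)
3. 4444.444ms @ 6 + 2222.222ms (3)
4. 6666.667ms @ 9 + 1111.111ms (3/2)
5. 7777.778ms @ 21/2 + 1111.111ms (3/2)
6. 8888.889ms @ 12 + 2222.222ms (3)
7. 11111.111ms @ 15 + 2222.222ms (3)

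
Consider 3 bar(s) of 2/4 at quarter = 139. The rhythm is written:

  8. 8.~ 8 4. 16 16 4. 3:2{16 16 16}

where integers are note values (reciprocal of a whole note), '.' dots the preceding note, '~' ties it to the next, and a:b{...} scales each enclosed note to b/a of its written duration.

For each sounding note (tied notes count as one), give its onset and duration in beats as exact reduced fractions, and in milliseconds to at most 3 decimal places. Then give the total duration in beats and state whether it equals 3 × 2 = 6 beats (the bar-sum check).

1) 0.0ms=0b +323.741ms=3/4b
2) 323.741ms=3/4b +539.568ms=5/4b
3) 863.309ms=2b +647.482ms=3/2b
4) 1510.791ms=7/2b +107.914ms=1/4b
5) 1618.705ms=15/4b +107.914ms=1/4b
6) 1726.619ms=4b +647.482ms=3/2b
7) 2374.101ms=11/2b +71.942ms=1/6b
8) 2446.043ms=17/3b +71.942ms=1/6b
9) 2517.986ms=35/6b +71.942ms=1/6b
Σ=6b of 6 (139bpm 2/4) — PASS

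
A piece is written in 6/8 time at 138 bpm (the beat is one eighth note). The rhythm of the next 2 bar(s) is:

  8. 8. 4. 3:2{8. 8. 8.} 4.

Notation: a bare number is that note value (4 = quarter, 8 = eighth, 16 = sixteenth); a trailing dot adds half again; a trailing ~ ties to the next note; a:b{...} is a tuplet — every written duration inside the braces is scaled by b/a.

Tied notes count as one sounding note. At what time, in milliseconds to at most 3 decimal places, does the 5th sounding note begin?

note 5 onset = 7b = 3043.478ms

1. 0.0ms @ 0 + 652.174ms (3/2)
2. 652.174ms @ 3/2 + 652.174ms (3/2)
3. 1304.348ms @ 3 + 1304.348ms (3)
4. 2608.696ms @ 6 + 434.783ms (1)
5. 3043.478ms @ 7 + 434.783ms (1)
6. 3478.261ms @ 8 + 434.783ms (1)
7. 3913.043ms @ 9 + 1304.348ms (3)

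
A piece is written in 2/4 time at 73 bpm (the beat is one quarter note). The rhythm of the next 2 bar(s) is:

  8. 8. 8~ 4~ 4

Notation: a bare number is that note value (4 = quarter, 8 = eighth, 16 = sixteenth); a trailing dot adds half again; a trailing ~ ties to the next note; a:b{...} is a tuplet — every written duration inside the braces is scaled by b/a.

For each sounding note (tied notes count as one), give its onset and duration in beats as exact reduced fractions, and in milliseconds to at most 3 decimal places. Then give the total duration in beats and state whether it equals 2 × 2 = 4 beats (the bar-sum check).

1) 0.0ms=0b +616.438ms=3/4b
2) 616.438ms=3/4b +616.438ms=3/4b
3) 1232.877ms=3/2b +2054.795ms=5/2b
Σ=4b of 4 (73bpm 2/4) — PASS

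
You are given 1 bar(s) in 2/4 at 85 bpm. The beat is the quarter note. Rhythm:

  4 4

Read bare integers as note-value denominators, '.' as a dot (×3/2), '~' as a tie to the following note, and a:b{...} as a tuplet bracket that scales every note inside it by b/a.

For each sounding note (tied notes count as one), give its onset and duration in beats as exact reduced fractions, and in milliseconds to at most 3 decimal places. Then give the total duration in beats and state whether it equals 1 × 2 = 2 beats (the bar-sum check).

1) 0.0ms=0b +705.882ms=1b
2) 705.882ms=1b +705.882ms=1b
Σ=2b of 2 (85bpm 2/4) — PASS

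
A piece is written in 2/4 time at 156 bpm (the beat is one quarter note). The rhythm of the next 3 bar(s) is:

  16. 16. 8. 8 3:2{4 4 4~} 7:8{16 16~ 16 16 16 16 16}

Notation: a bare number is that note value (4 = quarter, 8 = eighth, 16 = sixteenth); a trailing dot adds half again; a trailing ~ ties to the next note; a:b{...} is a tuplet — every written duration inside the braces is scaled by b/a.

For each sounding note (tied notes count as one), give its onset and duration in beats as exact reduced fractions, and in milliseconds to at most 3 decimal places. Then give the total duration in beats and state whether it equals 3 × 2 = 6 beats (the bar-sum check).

1) 0.0ms=0b +144.231ms=3/8b
2) 144.231ms=3/8b +144.231ms=3/8b
3) 288.462ms=3/4b +288.462ms=3/4b
4) 576.923ms=3/2b +192.308ms=1/2b
5) 769.231ms=2b +256.41ms=2/3b
6) 1025.641ms=8/3b +256.41ms=2/3b
7) 1282.051ms=10/3b +366.3ms=20/21b
8) 1648.352ms=30/7b +219.78ms=4/7b
9) 1868.132ms=34/7b +109.89ms=2/7b
10) 1978.022ms=36/7b +109.89ms=2/7b
11) 2087.912ms=38/7b +109.89ms=2/7b
12) 2197.802ms=40/7b +109.89ms=2/7b
Σ=6b of 6 (156bpm 2/4) — PASS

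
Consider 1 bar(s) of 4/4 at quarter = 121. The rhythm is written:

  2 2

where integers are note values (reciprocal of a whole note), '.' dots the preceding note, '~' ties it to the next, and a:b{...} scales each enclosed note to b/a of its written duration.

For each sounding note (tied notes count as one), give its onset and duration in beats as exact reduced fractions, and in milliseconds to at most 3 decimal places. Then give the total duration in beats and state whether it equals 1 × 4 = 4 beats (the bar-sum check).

1) 0.0ms=0b +991.736ms=2b
2) 991.736ms=2b +991.736ms=2b
Σ=4b of 4 (121bpm 4/4) — PASS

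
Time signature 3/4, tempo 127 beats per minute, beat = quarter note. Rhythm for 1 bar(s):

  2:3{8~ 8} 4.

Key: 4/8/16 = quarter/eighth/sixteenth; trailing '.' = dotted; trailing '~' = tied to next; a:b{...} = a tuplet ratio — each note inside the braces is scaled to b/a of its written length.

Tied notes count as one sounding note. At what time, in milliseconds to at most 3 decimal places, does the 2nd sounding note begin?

1. 0.0ms @ 0 + 708.661ms (3/2)
2. 708.661ms @ 3/2 + 708.661ms (3/2)

note 2 onset = 3/2b = 708.661ms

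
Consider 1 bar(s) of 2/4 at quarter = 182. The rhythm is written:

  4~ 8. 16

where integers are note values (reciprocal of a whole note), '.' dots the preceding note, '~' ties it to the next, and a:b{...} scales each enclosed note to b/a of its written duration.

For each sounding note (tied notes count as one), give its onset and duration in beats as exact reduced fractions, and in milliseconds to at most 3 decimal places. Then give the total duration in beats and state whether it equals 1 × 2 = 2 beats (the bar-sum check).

1) 0.0ms=0b +576.923ms=7/4b
2) 576.923ms=7/4b +82.418ms=1/4b
Σ=2b of 2 (182bpm 2/4) — PASS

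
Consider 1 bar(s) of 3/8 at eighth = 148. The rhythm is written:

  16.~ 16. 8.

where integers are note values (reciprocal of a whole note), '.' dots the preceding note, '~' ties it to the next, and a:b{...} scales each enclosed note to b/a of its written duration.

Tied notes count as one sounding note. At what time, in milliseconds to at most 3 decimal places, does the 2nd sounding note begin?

note 2 onset = 3/2b = 608.108ms

1. 0.0ms @ 0 + 608.108ms (3/2)
2. 608.108ms @ 3/2 + 608.108ms (3/2)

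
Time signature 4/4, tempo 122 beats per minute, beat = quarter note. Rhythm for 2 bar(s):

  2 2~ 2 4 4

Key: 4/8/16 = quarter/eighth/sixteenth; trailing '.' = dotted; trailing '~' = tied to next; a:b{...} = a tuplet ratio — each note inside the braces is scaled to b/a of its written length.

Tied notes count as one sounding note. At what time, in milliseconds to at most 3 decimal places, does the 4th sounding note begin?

note 4 onset = 7b = 3442.623ms

1. 0.0ms @ 0 + 983.607ms (2)
2. 983.607ms @ 2 + 1967.213ms (4)
3. 2950.82ms @ 6 + 491.803ms (1)
4. 3442.623ms @ 7 + 491.803ms (1)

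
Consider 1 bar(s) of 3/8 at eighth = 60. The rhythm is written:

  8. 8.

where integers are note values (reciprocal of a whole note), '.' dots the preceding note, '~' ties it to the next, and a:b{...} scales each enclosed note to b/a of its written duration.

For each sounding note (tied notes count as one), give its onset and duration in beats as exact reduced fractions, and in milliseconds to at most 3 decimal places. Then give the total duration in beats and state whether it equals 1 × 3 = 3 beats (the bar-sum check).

1) 0.0ms=0b +1500.0ms=3/2b
2) 1500.0ms=3/2b +1500.0ms=3/2b
Σ=3b of 3 (60bpm 3/8) — PASS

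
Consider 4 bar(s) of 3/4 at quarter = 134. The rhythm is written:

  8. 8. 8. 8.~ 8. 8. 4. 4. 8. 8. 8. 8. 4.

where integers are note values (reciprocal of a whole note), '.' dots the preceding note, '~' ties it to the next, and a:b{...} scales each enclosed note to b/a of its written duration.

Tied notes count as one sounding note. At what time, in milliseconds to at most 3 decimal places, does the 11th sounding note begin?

note 11 onset = 39/4b = 4365.672ms

1. 0.0ms @ 0 + 335.821ms (3/4)
2. 335.821ms @ 3/4 + 335.821ms (3/4)
3. 671.642ms @ 3/2 + 335.821ms (3/4)
4. 1007.463ms @ 9/4 + 671.642ms (3/2)
5. 1679.104ms @ 15/4 + 335.821ms (3/4)
6. 2014.925ms @ 9/2 + 671.642ms (3/2)
7. 2686.567ms @ 6 + 671.642ms (3/2)
8. 3358.209ms @ 15/2 + 335.821ms (3/4)
9. 3694.03ms @ 33/4 + 335.821ms (3/4)
10. 4029.851ms @ 9 + 335.821ms (3/4)
11. 4365.672ms @ 39/4 + 335.821ms (3/4)
12. 4701.493ms @ 21/2 + 671.642ms (3/2)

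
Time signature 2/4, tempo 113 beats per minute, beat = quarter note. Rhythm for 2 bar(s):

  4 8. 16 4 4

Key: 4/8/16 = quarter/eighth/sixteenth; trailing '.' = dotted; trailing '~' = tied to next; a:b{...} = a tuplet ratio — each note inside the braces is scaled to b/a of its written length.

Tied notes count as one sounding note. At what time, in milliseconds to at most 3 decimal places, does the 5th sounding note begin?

1. 0.0ms @ 0 + 530.973ms (1)
2. 530.973ms @ 1 + 398.23ms (3/4)
3. 929.204ms @ 7/4 + 132.743ms (1/4)
4. 1061.947ms @ 2 + 530.973ms (1)
5. 1592.92ms @ 3 + 530.973ms (1)

note 5 onset = 3b = 1592.92ms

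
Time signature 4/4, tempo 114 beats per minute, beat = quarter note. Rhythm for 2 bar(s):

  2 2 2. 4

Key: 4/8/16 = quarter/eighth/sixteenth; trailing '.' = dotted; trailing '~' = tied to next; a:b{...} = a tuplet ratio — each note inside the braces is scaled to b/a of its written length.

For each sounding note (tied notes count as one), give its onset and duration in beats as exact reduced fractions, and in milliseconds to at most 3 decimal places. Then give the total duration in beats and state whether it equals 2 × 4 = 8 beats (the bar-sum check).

1) 0.0ms=0b +1052.632ms=2b
2) 1052.632ms=2b +1052.632ms=2b
3) 2105.263ms=4b +1578.947ms=3b
4) 3684.211ms=7b +526.316ms=1b
Σ=8b of 8 (114bpm 4/4) — PASS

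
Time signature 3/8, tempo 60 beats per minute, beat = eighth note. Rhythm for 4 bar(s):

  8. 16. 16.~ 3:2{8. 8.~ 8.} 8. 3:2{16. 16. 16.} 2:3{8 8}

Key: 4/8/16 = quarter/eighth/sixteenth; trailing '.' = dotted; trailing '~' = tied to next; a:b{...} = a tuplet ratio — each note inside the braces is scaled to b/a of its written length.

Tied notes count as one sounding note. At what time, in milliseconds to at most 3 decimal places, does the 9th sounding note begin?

1. 0.0ms @ 0 + 1500.0ms (3/2)
2. 1500.0ms @ 3/2 + 750.0ms (3/4)
3. 2250.0ms @ 9/4 + 1750.0ms (7/4)
4. 4000.0ms @ 4 + 2000.0ms (2)
5. 6000.0ms @ 6 + 1500.0ms (3/2)
6. 7500.0ms @ 15/2 + 500.0ms (1/2)
7. 8000.0ms @ 8 + 500.0ms (1/2)
8. 8500.0ms @ 17/2 + 500.0ms (1/2)
9. 9000.0ms @ 9 + 1500.0ms (3/2)
10. 10500.0ms @ 21/2 + 1500.0ms (3/2)

note 9 onset = 9b = 9000.0ms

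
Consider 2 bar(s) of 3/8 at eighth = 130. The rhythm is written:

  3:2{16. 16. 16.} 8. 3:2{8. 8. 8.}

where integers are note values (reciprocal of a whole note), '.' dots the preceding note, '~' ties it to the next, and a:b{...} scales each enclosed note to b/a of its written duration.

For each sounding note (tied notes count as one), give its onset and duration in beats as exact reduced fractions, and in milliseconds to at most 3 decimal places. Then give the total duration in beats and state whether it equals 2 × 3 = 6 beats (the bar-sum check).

1) 0.0ms=0b +230.769ms=1/2b
2) 230.769ms=1/2b +230.769ms=1/2b
3) 461.538ms=1b +230.769ms=1/2b
4) 692.308ms=3/2b +692.308ms=3/2b
5) 1384.615ms=3b +461.538ms=1b
6) 1846.154ms=4b +461.538ms=1b
7) 2307.692ms=5b +461.538ms=1b
Σ=6b of 6 (130bpm 3/8) — PASS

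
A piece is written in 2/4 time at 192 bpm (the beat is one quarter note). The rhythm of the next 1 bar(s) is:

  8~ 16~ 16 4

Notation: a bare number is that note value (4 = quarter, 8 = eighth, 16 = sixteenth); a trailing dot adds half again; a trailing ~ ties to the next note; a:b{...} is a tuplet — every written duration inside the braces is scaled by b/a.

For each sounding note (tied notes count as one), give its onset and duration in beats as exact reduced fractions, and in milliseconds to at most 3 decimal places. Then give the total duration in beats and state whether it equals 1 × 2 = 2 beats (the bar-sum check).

1) 0.0ms=0b +312.5ms=1b
2) 312.5ms=1b +312.5ms=1b
Σ=2b of 2 (192bpm 2/4) — PASS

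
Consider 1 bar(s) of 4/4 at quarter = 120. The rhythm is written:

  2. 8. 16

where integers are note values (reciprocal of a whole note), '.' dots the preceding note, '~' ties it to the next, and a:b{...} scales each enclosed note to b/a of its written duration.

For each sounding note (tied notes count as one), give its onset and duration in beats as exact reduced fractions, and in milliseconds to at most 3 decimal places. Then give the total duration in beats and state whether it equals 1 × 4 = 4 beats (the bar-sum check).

1) 0.0ms=0b +1500.0ms=3b
2) 1500.0ms=3b +375.0ms=3/4b
3) 1875.0ms=15/4b +125.0ms=1/4b
Σ=4b of 4 (120bpm 4/4) — PASS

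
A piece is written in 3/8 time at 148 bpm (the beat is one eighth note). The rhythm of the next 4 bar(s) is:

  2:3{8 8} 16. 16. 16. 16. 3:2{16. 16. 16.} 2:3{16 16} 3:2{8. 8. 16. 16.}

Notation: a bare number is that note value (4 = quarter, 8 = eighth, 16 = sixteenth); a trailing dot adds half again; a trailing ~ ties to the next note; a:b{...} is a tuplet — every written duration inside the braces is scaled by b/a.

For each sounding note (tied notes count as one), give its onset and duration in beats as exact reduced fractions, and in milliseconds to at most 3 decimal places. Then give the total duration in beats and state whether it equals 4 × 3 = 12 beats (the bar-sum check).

1) 0.0ms=0b +608.108ms=3/2b
2) 608.108ms=3/2b +608.108ms=3/2b
3) 1216.216ms=3b +304.054ms=3/4b
4) 1520.27ms=15/4b +304.054ms=3/4b
5) 1824.324ms=9/2b +304.054ms=3/4b
6) 2128.378ms=21/4b +304.054ms=3/4b
7) 2432.432ms=6b +202.703ms=1/2b
8) 2635.135ms=13/2b +202.703ms=1/2b
9) 2837.838ms=7b +202.703ms=1/2b
10) 3040.541ms=15/2b +304.054ms=3/4b
11) 3344.595ms=33/4b +304.054ms=3/4b
12) 3648.649ms=9b +405.405ms=1b
13) 4054.054ms=10b +405.405ms=1b
14) 4459.459ms=11b +202.703ms=1/2b
15) 4662.162ms=23/2b +202.703ms=1/2b
Σ=12b of 12 (148bpm 3/8) — PASS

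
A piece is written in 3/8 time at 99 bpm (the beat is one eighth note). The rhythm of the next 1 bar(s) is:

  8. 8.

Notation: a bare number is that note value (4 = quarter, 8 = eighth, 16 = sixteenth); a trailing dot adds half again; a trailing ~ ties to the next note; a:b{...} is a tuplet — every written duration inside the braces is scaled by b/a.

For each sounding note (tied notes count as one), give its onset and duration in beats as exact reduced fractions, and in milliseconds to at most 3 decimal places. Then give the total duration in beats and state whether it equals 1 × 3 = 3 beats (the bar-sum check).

1) 0.0ms=0b +909.091ms=3/2b
2) 909.091ms=3/2b +909.091ms=3/2b
Σ=3b of 3 (99bpm 3/8) — PASS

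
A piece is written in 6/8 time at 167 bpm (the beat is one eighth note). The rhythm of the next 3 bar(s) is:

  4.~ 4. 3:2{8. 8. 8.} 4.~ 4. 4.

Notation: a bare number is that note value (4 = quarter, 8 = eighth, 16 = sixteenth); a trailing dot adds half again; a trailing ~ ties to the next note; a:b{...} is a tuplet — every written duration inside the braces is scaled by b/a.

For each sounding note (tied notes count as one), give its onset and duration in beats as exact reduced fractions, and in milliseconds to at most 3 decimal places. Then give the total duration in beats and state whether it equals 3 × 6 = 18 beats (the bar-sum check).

1) 0.0ms=0b +2155.689ms=6b
2) 2155.689ms=6b +359.281ms=1b
3) 2514.97ms=7b +359.281ms=1b
4) 2874.251ms=8b +359.281ms=1b
5) 3233.533ms=9b +2155.689ms=6b
6) 5389.222ms=15b +1077.844ms=3b
Σ=18b of 18 (167bpm 6/8) — PASS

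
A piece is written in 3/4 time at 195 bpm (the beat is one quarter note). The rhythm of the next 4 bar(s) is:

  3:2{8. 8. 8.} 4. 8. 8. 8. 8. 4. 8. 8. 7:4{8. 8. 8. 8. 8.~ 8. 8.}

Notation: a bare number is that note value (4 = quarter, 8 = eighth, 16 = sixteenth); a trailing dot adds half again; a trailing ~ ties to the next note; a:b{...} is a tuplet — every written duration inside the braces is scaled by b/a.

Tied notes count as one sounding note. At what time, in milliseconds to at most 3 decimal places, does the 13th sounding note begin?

1. 0.0ms @ 0 + 153.846ms (1/2)
2. 153.846ms @ 1/2 + 153.846ms (1/2)
3. 307.692ms @ 1 + 153.846ms (1/2)
4. 461.538ms @ 3/2 + 461.538ms (3/2)
5. 923.077ms @ 3 + 230.769ms (3/4)
6. 1153.846ms @ 15/4 + 230.769ms (3/4)
7. 1384.615ms @ 9/2 + 230.769ms (3/4)
8. 1615.385ms @ 21/4 + 230.769ms (3/4)
9. 1846.154ms @ 6 + 461.538ms (3/2)
10. 2307.692ms @ 15/2 + 230.769ms (3/4)
11. 2538.462ms @ 33/4 + 230.769ms (3/4)
12. 2769.231ms @ 9 + 131.868ms (3/7)
13. 2901.099ms @ 66/7 + 131.868ms (3/7)
14. 3032.967ms @ 69/7 + 131.868ms (3/7)
15. 3164.835ms @ 72/7 + 131.868ms (3/7)
16. 3296.703ms @ 75/7 + 263.736ms (6/7)
17. 3560.44ms @ 81/7 + 131.868ms (3/7)

note 13 onset = 66/7b = 2901.099ms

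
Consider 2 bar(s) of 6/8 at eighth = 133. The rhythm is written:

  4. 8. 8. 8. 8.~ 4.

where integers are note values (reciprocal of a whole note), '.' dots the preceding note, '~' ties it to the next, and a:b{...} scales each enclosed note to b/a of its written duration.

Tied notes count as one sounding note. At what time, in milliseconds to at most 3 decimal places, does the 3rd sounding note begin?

note 3 onset = 9/2b = 2030.075ms

1. 0.0ms @ 0 + 1353.383ms (3)
2. 1353.383ms @ 3 + 676.692ms (3/2)
3. 2030.075ms @ 9/2 + 676.692ms (3/2)
4. 2706.767ms @ 6 + 676.692ms (3/2)
5. 3383.459ms @ 15/2 + 2030.075ms (9/2)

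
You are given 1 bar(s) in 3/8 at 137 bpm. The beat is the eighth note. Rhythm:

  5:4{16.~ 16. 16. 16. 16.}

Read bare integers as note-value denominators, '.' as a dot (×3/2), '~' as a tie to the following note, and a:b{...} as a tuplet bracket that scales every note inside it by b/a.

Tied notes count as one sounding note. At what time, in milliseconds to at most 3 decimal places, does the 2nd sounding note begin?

note 2 onset = 6/5b = 525.547ms

1. 0.0ms @ 0 + 525.547ms (6/5)
2. 525.547ms @ 6/5 + 262.774ms (3/5)
3. 788.321ms @ 9/5 + 262.774ms (3/5)
4. 1051.095ms @ 12/5 + 262.774ms (3/5)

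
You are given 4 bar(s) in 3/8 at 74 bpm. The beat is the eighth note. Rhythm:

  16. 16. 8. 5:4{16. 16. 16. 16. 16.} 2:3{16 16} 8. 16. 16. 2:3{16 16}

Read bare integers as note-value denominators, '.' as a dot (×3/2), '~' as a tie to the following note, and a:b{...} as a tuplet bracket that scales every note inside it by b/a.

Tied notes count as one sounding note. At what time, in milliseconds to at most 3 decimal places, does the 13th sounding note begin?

note 13 onset = 39/4b = 7905.405ms

1. 0.0ms @ 0 + 608.108ms (3/4)
2. 608.108ms @ 3/4 + 608.108ms (3/4)
3. 1216.216ms @ 3/2 + 1216.216ms (3/2)
4. 2432.432ms @ 3 + 486.486ms (3/5)
5. 2918.919ms @ 18/5 + 486.486ms (3/5)
6. 3405.405ms @ 21/5 + 486.486ms (3/5)
7. 3891.892ms @ 24/5 + 486.486ms (3/5)
8. 4378.378ms @ 27/5 + 486.486ms (3/5)
9. 4864.865ms @ 6 + 608.108ms (3/4)
10. 5472.973ms @ 27/4 + 608.108ms (3/4)
11. 6081.081ms @ 15/2 + 1216.216ms (3/2)
12. 7297.297ms @ 9 + 608.108ms (3/4)
13. 7905.405ms @ 39/4 + 608.108ms (3/4)
14. 8513.514ms @ 21/2 + 608.108ms (3/4)
15. 9121.622ms @ 45/4 + 608.108ms (3/4)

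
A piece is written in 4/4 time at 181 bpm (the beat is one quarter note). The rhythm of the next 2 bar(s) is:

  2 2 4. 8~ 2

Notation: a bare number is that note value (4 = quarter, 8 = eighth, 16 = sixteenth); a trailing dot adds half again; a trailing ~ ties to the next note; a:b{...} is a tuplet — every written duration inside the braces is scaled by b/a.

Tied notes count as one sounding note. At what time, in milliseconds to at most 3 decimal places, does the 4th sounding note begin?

note 4 onset = 11/2b = 1823.204ms

1. 0.0ms @ 0 + 662.983ms (2)
2. 662.983ms @ 2 + 662.983ms (2)
3. 1325.967ms @ 4 + 497.238ms (3/2)
4. 1823.204ms @ 11/2 + 828.729ms (5/2)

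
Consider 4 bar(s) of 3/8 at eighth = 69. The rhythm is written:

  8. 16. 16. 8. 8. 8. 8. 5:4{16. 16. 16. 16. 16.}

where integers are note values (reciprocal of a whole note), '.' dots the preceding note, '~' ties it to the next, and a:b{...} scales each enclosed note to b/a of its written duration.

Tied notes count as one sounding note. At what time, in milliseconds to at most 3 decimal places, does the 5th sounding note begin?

1. 0.0ms @ 0 + 1304.348ms (3/2)
2. 1304.348ms @ 3/2 + 652.174ms (3/4)
3. 1956.522ms @ 9/4 + 652.174ms (3/4)
4. 2608.696ms @ 3 + 1304.348ms (3/2)
5. 3913.043ms @ 9/2 + 1304.348ms (3/2)
6. 5217.391ms @ 6 + 1304.348ms (3/2)
7. 6521.739ms @ 15/2 + 1304.348ms (3/2)
8. 7826.087ms @ 9 + 521.739ms (3/5)
9. 8347.826ms @ 48/5 + 521.739ms (3/5)
10. 8869.565ms @ 51/5 + 521.739ms (3/5)
11. 9391.304ms @ 54/5 + 521.739ms (3/5)
12. 9913.043ms @ 57/5 + 521.739ms (3/5)

note 5 onset = 9/2b = 3913.043ms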